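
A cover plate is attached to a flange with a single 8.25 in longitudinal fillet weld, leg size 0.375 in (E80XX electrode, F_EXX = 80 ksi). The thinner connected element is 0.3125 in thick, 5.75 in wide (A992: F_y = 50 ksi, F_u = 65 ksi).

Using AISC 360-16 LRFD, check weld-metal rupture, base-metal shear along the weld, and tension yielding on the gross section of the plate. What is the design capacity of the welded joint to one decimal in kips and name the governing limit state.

75.4 kips (base-metal shear governs)

Weld metal: throat = 0.707×0.375 = 0.26513 in, L = 8.25 in. φR_n = 0.75 × 0.6 × 80 × 0.26513 × 8.25 = 78.7 kips.
Base metal shear (0.3125 in plate): yield φR_n = 1.0×0.6×50×0.3125×8.25 = 77.3 kips; rupture φR_n = 0.75×0.6×65×0.3125×8.25 = 75.4 kips; take 75.4 kips (rupture).
Tension yield (gross): A_g = 5.75×0.3125 = 1.7969 in². φR_n = 0.90 × 50 × 1.7969 = 80.9 kips.
Governing: min(78.7, 75.4, 80.9) = 75.4 kips → base-metal shear.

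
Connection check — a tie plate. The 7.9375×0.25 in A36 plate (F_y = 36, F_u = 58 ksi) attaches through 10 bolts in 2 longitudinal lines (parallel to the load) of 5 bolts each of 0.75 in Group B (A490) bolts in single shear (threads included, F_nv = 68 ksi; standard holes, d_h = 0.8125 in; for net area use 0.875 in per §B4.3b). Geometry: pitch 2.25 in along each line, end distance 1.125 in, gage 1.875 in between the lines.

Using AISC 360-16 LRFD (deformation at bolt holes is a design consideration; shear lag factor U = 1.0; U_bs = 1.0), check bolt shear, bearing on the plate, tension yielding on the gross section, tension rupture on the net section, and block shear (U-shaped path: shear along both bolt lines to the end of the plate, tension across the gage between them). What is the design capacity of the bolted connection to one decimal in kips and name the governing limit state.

64.3 kips (gross-section yield governs)

Bolt shear: A_b = π(0.75)²/4 = 0.44179 in². φR_n = 0.75 × 68 × 0.44179 × 10 × 1 = 225.3 kips.
Bearing (0.25 in plate, F_u = 58 ksi): end bolts L_c = 1.125 − 0.8125/2 = 0.71875, R_n = min(1.2×0.71875×0.25×58, 2.4×0.75×0.25×58) = 12.506 kips/bolt; interior L_c = 2.25 − 0.8125 = 1.4375, R_n = 25.013 kips/bolt. φR_n = 0.75 × (2×12.506 + 8×25.013) = 168.8 kips.
Tension yield (gross): A_g = 7.9375×0.25 = 1.9844 in². φR_n = 0.90 × 36 × 1.9844 = 64.3 kips.
Tension rupture (net): A_n = (7.9375 − 2×0.875)×0.25 = 1.5469 in² (U = 1.0, A_e = A_n). φR_n = 0.75 × 58 × 1.5469 = 67.3 kips.
Block shear: shear path 2×[1.125+4×2.25] = 2×10.125 in, A_gv = 5.0625, A_nv = 2×(10.125 − 4.5×0.875)×0.25 = 3.0938 in²; tension across gage: (1.875 − 1×0.875)×0.25 = 0.25 in². R_n = min(0.6×58×3.0938, 0.6×36×5.0625) + 1.0×58×0.25 = min(107.66, 109.35) + 14.5 = 122.16 kips. φR_n = 0.75 × 122.16 = 91.6 kips.
Governing: min(225.3, 168.8, 64.3, 67.3, 91.6) = 64.3 kips → gross-section yield.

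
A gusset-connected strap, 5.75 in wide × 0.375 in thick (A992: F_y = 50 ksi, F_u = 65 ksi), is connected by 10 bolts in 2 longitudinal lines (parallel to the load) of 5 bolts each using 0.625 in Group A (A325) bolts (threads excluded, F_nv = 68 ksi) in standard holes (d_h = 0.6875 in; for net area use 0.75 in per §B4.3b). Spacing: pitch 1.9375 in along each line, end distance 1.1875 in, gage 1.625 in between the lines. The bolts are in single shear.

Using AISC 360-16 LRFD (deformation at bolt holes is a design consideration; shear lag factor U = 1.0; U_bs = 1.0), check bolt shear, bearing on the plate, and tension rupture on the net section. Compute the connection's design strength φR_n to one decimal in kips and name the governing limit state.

Bolt shear: A_b = π(0.625)²/4 = 0.3068 in². φR_n = 0.75 × 68 × 0.3068 × 10 × 1 = 156.5 kips.
Bearing (0.375 in plate, F_u = 65 ksi): end bolts L_c = 1.1875 − 0.6875/2 = 0.84375, R_n = min(1.2×0.84375×0.375×65, 2.4×0.625×0.375×65) = 24.68 kips/bolt; interior L_c = 1.9375 − 0.6875 = 1.25, R_n = 36.563 kips/bolt. φR_n = 0.75 × (2×24.68 + 8×36.563) = 256.4 kips.
Tension rupture (net): A_n = (5.75 − 2×0.75)×0.375 = 1.5938 in² (U = 1.0, A_e = A_n). φR_n = 0.75 × 65 × 1.5938 = 77.7 kips.
Governing: min(156.5, 256.4, 77.7) = 77.7 kips → net-section rupture.

77.7 kips (net-section rupture governs)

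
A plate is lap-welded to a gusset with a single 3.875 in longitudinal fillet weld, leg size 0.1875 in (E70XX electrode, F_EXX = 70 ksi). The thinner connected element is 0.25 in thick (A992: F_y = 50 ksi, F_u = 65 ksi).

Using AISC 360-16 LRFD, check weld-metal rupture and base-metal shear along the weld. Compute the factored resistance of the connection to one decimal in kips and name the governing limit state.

16.2 kips (weld metal governs)

Weld metal: throat = 0.707×0.1875 = 0.13256 in, L = 3.875 in. φR_n = 0.75 × 0.6 × 70 × 0.13256 × 3.875 = 16.2 kips.
Base metal shear (0.25 in plate): yield φR_n = 1.0×0.6×50×0.25×3.875 = 29.1 kips; rupture φR_n = 0.75×0.6×65×0.25×3.875 = 28.3 kips; take 28.3 kips (rupture).
Governing: min(16.2, 28.3) = 16.2 kips → weld metal.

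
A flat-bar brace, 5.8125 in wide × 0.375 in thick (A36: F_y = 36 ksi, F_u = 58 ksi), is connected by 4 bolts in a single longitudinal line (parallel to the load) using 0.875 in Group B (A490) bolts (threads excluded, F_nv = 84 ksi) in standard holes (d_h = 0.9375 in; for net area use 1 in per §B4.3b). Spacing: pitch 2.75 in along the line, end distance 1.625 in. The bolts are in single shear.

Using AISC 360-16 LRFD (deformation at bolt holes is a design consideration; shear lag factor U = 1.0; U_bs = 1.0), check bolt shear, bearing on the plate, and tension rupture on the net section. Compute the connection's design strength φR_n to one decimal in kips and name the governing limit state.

78.5 kips (net-section rupture governs)

Bolt shear: A_b = π(0.875)²/4 = 0.60132 in². φR_n = 0.75 × 84 × 0.60132 × 4 × 1 = 151.5 kips.
Bearing (0.375 in plate, F_u = 58 ksi): end bolts L_c = 1.625 − 0.9375/2 = 1.15625, R_n = min(1.2×1.15625×0.375×58, 2.4×0.875×0.375×58) = 30.178 kips/bolt; interior L_c = 2.75 − 0.9375 = 1.8125, R_n = 45.675 kips/bolt. φR_n = 0.75 × (1×30.178 + 3×45.675) = 125.4 kips.
Tension rupture (net): A_n = (5.8125 − 1×1)×0.375 = 1.8047 in² (U = 1.0, A_e = A_n). φR_n = 0.75 × 58 × 1.8047 = 78.5 kips.
Governing: min(151.5, 125.4, 78.5) = 78.5 kips → net-section rupture.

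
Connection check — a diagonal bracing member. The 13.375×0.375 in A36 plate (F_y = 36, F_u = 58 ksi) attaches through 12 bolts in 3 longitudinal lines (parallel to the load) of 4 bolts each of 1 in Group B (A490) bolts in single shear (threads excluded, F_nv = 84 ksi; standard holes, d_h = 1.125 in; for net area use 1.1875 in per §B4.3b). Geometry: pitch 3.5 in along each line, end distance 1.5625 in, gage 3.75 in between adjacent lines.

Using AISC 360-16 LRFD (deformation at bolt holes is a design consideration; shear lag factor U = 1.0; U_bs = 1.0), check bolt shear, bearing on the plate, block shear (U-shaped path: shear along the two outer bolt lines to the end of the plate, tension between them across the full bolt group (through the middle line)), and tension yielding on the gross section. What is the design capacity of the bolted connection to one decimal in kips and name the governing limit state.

162.5 kips (gross-section yield governs)

Bolt shear: A_b = π(1)²/4 = 0.7854 in². φR_n = 0.75 × 84 × 0.7854 × 12 × 1 = 593.8 kips.
Bearing (0.375 in plate, F_u = 58 ksi): end bolts L_c = 1.5625 − 1.125/2 = 1, R_n = min(1.2×1×0.375×58, 2.4×1×0.375×58) = 26.1 kips/bolt; interior L_c = 3.5 − 1.125 = 2.375, R_n = 52.2 kips/bolt. φR_n = 0.75 × (3×26.1 + 9×52.2) = 411.1 kips.
Block shear: shear path 2×[1.5625+3×3.5] = 2×12.0625 in, A_gv = 9.0469, A_nv = 2×(12.0625 − 3.5×1.1875)×0.375 = 5.9297 in²; tension across gage: (7.5 − 2×1.1875)×0.375 = 1.9219 in². R_n = min(0.6×58×5.9297, 0.6×36×9.0469) + 1.0×58×1.9219 = min(206.35, 195.41) + 111.47 = 306.88 kips. φR_n = 0.75 × 306.88 = 230.2 kips.
Tension yield (gross): A_g = 13.375×0.375 = 5.0156 in². φR_n = 0.90 × 36 × 5.0156 = 162.5 kips.
Governing: min(593.8, 411.1, 230.2, 162.5) = 162.5 kips → gross-section yield.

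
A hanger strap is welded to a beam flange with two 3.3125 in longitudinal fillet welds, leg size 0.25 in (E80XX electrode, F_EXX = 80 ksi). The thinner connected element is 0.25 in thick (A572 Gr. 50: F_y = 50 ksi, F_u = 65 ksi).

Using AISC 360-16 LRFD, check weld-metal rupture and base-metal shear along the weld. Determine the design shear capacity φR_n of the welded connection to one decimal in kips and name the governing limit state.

Weld metal: throat = 0.707×0.25 = 0.17675 in, L = 2×3.3125 = 6.625 in. φR_n = 0.75 × 0.6 × 80 × 0.17675 × 6.625 = 42.2 kips.
Base metal shear (0.25 in plate): yield φR_n = 1.0×0.6×50×0.25×6.625 = 49.7 kips; rupture φR_n = 0.75×0.6×65×0.25×6.625 = 48.4 kips; take 48.4 kips (rupture).
Governing: min(42.2, 48.4) = 42.2 kips → weld metal.

42.2 kips (weld metal governs)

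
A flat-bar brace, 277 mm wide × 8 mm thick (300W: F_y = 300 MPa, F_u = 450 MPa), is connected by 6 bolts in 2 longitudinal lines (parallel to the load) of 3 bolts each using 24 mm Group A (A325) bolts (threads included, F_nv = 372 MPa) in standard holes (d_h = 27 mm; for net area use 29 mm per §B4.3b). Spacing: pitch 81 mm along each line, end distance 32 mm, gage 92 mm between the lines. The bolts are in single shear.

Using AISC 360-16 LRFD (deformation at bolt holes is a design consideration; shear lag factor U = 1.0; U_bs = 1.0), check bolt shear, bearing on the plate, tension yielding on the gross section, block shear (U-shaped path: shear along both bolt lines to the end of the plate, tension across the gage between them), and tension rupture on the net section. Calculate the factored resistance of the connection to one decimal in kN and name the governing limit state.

Bolt shear: A_b = π(24)²/4 = 452.39 mm². φR_n = 0.75 × 372 × 452.39 × 6 × 1 = 757.3 kN.
Bearing (8 mm plate, F_u = 450 MPa): end bolts L_c = 32 − 27/2 = 18.5, R_n = min(1.2×18.5×8×450, 2.4×24×8×450) = 79.92 kN/bolt; interior L_c = 81 − 27 = 54, R_n = 207.36 kN/bolt. φR_n = 0.75 × (2×79.92 + 4×207.36) = 742.0 kN.
Tension yield (gross): A_g = 277×8 = 2216 mm². φR_n = 0.90 × 300 × 2216 = 598.3 kN.
Block shear: shear path 2×[32+2×81] = 2×194 mm, A_gv = 3104, A_nv = 2×(194 − 2.5×29)×8 = 1944 mm²; tension across gage: (92 − 1×29)×8 = 504 mm². R_n = min(0.6×450×1944, 0.6×300×3104) + 1.0×450×504 = min(524.88, 558.72) + 226.8 = 751.68 kN. φR_n = 0.75 × 751.68 = 563.8 kN.
Tension rupture (net): A_n = (277 − 2×29)×8 = 1752 mm² (U = 1.0, A_e = A_n). φR_n = 0.75 × 450 × 1752 = 591.3 kN.
Governing: min(757.3, 742.0, 598.3, 563.8, 591.3) = 563.8 kN → block shear.

563.8 kN (block shear governs)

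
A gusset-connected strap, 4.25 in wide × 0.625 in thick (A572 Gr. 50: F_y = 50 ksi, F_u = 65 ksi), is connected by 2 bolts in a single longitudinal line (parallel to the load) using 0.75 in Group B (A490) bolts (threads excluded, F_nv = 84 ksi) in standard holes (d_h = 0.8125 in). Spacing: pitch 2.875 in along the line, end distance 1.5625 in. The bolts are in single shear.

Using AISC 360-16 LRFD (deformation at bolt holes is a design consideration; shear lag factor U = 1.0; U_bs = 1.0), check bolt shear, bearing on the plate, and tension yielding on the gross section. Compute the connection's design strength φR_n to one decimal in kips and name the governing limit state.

Bolt shear: A_b = π(0.75)²/4 = 0.44179 in². φR_n = 0.75 × 84 × 0.44179 × 2 × 1 = 55.7 kips.
Bearing (0.625 in plate, F_u = 65 ksi): end bolts L_c = 1.5625 − 0.8125/2 = 1.15625, R_n = min(1.2×1.15625×0.625×65, 2.4×0.75×0.625×65) = 56.367 kips/bolt; interior L_c = 2.875 − 0.8125 = 2.0625, R_n = 73.125 kips/bolt. φR_n = 0.75 × (1×56.367 + 1×73.125) = 97.1 kips.
Tension yield (gross): A_g = 4.25×0.625 = 2.6563 in². φR_n = 0.90 × 50 × 2.6563 = 119.5 kips.
Governing: min(55.7, 97.1, 119.5) = 55.7 kips → bolt shear.

55.7 kips (bolt shear governs)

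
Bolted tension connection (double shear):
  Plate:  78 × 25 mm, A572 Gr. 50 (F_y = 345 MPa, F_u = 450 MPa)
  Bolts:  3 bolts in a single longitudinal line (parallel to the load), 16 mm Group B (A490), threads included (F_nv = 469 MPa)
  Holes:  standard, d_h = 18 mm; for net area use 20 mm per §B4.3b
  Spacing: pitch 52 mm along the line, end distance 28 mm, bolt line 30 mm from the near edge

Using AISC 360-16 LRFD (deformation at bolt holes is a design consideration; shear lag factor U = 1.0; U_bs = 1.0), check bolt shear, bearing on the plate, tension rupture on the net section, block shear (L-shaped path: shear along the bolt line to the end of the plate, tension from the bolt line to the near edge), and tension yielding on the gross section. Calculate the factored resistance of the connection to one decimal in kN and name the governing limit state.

424.3 kN (bolt shear governs)

Bolt shear: A_b = π(16)²/4 = 201.06 mm². φR_n = 0.75 × 469 × 201.06 × 3 × 2 = 424.3 kN.
Bearing (25 mm plate, F_u = 450 MPa): end bolts L_c = 28 − 18/2 = 19, R_n = min(1.2×19×25×450, 2.4×16×25×450) = 256.5 kN/bolt; interior L_c = 52 − 18 = 34, R_n = 432 kN/bolt. φR_n = 0.75 × (1×256.5 + 2×432) = 840.4 kN.
Tension rupture (net): A_n = (78 − 1×20)×25 = 1450 mm² (U = 1.0, A_e = A_n). φR_n = 0.75 × 450 × 1450 = 489.4 kN.
Block shear: shear path 1×[28+2×52] = 1×132 mm, A_gv = 3300, A_nv = 1×(132 − 2.5×20)×25 = 2050 mm²; tension to near edge: (30 − 0.5×20)×25 = 500 mm². R_n = min(0.6×450×2050, 0.6×345×3300) + 1.0×450×500 = min(553.5, 683.1) + 225 = 778.5 kN. φR_n = 0.75 × 778.5 = 583.9 kN.
Tension yield (gross): A_g = 78×25 = 1950 mm². φR_n = 0.90 × 345 × 1950 = 605.5 kN.
Governing: min(424.3, 840.4, 489.4, 583.9, 605.5) = 424.3 kN → bolt shear.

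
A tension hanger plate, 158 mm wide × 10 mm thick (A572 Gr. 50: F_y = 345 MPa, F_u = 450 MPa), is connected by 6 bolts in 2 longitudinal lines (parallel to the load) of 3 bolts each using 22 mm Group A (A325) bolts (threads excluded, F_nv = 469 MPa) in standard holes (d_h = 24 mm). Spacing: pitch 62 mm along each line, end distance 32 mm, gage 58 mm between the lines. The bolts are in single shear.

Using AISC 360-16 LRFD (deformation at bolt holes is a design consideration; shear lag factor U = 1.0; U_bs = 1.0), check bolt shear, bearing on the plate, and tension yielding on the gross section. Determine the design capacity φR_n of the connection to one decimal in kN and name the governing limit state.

Bolt shear: A_b = π(22)²/4 = 380.13 mm². φR_n = 0.75 × 469 × 380.13 × 6 × 1 = 802.3 kN.
Bearing (10 mm plate, F_u = 450 MPa): end bolts L_c = 32 − 24/2 = 20, R_n = min(1.2×20×10×450, 2.4×22×10×450) = 108 kN/bolt; interior L_c = 62 − 24 = 38, R_n = 205.2 kN/bolt. φR_n = 0.75 × (2×108 + 4×205.2) = 777.6 kN.
Tension yield (gross): A_g = 158×10 = 1580 mm². φR_n = 0.90 × 345 × 1580 = 490.6 kN.
Governing: min(802.3, 777.6, 490.6) = 490.6 kN → gross-section yield.

490.6 kN (gross-section yield governs)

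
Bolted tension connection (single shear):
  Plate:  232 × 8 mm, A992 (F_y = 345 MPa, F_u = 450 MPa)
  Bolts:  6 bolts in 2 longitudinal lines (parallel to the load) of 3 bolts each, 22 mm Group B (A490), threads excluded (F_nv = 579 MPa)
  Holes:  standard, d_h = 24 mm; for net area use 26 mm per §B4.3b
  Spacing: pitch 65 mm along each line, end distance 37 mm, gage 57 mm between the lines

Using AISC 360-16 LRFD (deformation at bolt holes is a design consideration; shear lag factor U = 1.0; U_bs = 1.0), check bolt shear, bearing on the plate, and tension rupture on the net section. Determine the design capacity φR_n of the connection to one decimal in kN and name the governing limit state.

Bolt shear: A_b = π(22)²/4 = 380.13 mm². φR_n = 0.75 × 579 × 380.13 × 6 × 1 = 990.4 kN.
Bearing (8 mm plate, F_u = 450 MPa): end bolts L_c = 37 − 24/2 = 25, R_n = min(1.2×25×8×450, 2.4×22×8×450) = 108 kN/bolt; interior L_c = 65 − 24 = 41, R_n = 177.12 kN/bolt. φR_n = 0.75 × (2×108 + 4×177.12) = 693.4 kN.
Tension rupture (net): A_n = (232 − 2×26)×8 = 1440 mm² (U = 1.0, A_e = A_n). φR_n = 0.75 × 450 × 1440 = 486.0 kN.
Governing: min(990.4, 693.4, 486.0) = 486.0 kN → net-section rupture.

486.0 kN (net-section rupture governs)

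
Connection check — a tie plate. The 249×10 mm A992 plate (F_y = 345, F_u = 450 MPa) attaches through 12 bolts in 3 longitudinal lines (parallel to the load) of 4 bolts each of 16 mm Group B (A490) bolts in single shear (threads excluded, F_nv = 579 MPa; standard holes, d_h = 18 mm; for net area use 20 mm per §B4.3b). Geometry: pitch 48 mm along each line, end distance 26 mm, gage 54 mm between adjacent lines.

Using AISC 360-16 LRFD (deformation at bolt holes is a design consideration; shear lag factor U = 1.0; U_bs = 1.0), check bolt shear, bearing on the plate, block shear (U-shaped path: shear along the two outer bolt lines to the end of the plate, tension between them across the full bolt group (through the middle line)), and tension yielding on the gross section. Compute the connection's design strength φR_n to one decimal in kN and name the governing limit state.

634.5 kN (block shear governs)

Bolt shear: A_b = π(16)²/4 = 201.06 mm². φR_n = 0.75 × 579 × 201.06 × 12 × 1 = 1047.7 kN.
Bearing (10 mm plate, F_u = 450 MPa): end bolts L_c = 26 − 18/2 = 17, R_n = min(1.2×17×10×450, 2.4×16×10×450) = 91.8 kN/bolt; interior L_c = 48 − 18 = 30, R_n = 162 kN/bolt. φR_n = 0.75 × (3×91.8 + 9×162) = 1300.1 kN.
Block shear: shear path 2×[26+3×48] = 2×170 mm, A_gv = 3400, A_nv = 2×(170 − 3.5×20)×10 = 2000 mm²; tension across gage: (108 − 2×20)×10 = 680 mm². R_n = min(0.6×450×2000, 0.6×345×3400) + 1.0×450×680 = min(540, 703.8) + 306 = 846 kN. φR_n = 0.75 × 846 = 634.5 kN.
Tension yield (gross): A_g = 249×10 = 2490 mm². φR_n = 0.90 × 345 × 2490 = 773.1 kN.
Governing: min(1047.7, 1300.1, 634.5, 773.1) = 634.5 kN → block shear.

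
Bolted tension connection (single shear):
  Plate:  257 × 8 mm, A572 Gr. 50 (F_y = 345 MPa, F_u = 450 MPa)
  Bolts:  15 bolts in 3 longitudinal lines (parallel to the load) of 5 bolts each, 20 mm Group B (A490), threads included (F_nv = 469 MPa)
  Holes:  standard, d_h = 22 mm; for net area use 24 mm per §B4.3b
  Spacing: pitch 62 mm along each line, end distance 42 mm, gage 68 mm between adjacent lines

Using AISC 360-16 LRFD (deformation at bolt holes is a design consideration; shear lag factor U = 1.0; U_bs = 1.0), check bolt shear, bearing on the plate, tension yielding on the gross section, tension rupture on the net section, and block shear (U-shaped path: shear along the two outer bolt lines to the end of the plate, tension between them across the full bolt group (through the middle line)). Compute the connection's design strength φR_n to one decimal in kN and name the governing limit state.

499.5 kN (net-section rupture governs)

Bolt shear: A_b = π(20)²/4 = 314.16 mm². φR_n = 0.75 × 469 × 314.16 × 15 × 1 = 1657.6 kN.
Bearing (8 mm plate, F_u = 450 MPa): end bolts L_c = 42 − 22/2 = 31, R_n = min(1.2×31×8×450, 2.4×20×8×450) = 133.92 kN/bolt; interior L_c = 62 − 22 = 40, R_n = 172.8 kN/bolt. φR_n = 0.75 × (3×133.92 + 12×172.8) = 1856.5 kN.
Tension yield (gross): A_g = 257×8 = 2056 mm². φR_n = 0.90 × 345 × 2056 = 638.4 kN.
Tension rupture (net): A_n = (257 − 3×24)×8 = 1480 mm² (U = 1.0, A_e = A_n). φR_n = 0.75 × 450 × 1480 = 499.5 kN.
Block shear: shear path 2×[42+4×62] = 2×290 mm, A_gv = 4640, A_nv = 2×(290 − 4.5×24)×8 = 2912 mm²; tension across gage: (136 − 2×24)×8 = 704 mm². R_n = min(0.6×450×2912, 0.6×345×4640) + 1.0×450×704 = min(786.24, 960.48) + 316.8 = 1103 kN. φR_n = 0.75 × 1103 = 827.3 kN.
Governing: min(1657.6, 1856.5, 638.4, 499.5, 827.3) = 499.5 kN → net-section rupture.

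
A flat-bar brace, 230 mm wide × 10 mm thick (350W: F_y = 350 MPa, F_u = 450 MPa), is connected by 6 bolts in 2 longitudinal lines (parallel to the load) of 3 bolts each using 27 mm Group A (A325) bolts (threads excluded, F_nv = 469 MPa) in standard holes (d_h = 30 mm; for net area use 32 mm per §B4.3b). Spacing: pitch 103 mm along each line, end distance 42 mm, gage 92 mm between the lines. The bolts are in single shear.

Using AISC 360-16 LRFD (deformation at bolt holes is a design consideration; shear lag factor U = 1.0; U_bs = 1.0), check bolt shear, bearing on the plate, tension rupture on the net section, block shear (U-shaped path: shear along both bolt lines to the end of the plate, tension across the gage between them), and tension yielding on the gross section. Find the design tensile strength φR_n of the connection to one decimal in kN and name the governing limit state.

560.3 kN (net-section rupture governs)

Bolt shear: A_b = π(27)²/4 = 572.56 mm². φR_n = 0.75 × 469 × 572.56 × 6 × 1 = 1208.4 kN.
Bearing (10 mm plate, F_u = 450 MPa): end bolts L_c = 42 − 30/2 = 27, R_n = min(1.2×27×10×450, 2.4×27×10×450) = 145.8 kN/bolt; interior L_c = 103 − 30 = 73, R_n = 291.6 kN/bolt. φR_n = 0.75 × (2×145.8 + 4×291.6) = 1093.5 kN.
Tension rupture (net): A_n = (230 − 2×32)×10 = 1660 mm² (U = 1.0, A_e = A_n). φR_n = 0.75 × 450 × 1660 = 560.3 kN.
Block shear: shear path 2×[42+2×103] = 2×248 mm, A_gv = 4960, A_nv = 2×(248 − 2.5×32)×10 = 3360 mm²; tension across gage: (92 − 1×32)×10 = 600 mm². R_n = min(0.6×450×3360, 0.6×350×4960) + 1.0×450×600 = min(907.2, 1041.6) + 270 = 1177.2 kN. φR_n = 0.75 × 1177.2 = 882.9 kN.
Tension yield (gross): A_g = 230×10 = 2300 mm². φR_n = 0.90 × 350 × 2300 = 724.5 kN.
Governing: min(1208.4, 1093.5, 560.3, 882.9, 724.5) = 560.3 kN → net-section rupture.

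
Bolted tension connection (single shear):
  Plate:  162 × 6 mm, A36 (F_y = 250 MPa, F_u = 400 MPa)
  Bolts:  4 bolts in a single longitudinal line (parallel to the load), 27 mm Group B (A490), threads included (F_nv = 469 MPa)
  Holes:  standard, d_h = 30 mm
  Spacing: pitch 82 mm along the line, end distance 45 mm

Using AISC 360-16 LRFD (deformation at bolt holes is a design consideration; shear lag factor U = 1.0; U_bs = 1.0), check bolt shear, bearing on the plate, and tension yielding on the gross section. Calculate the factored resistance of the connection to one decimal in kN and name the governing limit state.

Bolt shear: A_b = π(27)²/4 = 572.56 mm². φR_n = 0.75 × 469 × 572.56 × 4 × 1 = 805.6 kN.
Bearing (6 mm plate, F_u = 400 MPa): end bolts L_c = 45 − 30/2 = 30, R_n = min(1.2×30×6×400, 2.4×27×6×400) = 86.4 kN/bolt; interior L_c = 82 − 30 = 52, R_n = 149.76 kN/bolt. φR_n = 0.75 × (1×86.4 + 3×149.76) = 401.8 kN.
Tension yield (gross): A_g = 162×6 = 972 mm². φR_n = 0.90 × 250 × 972 = 218.7 kN.
Governing: min(805.6, 401.8, 218.7) = 218.7 kN → gross-section yield.

218.7 kN (gross-section yield governs)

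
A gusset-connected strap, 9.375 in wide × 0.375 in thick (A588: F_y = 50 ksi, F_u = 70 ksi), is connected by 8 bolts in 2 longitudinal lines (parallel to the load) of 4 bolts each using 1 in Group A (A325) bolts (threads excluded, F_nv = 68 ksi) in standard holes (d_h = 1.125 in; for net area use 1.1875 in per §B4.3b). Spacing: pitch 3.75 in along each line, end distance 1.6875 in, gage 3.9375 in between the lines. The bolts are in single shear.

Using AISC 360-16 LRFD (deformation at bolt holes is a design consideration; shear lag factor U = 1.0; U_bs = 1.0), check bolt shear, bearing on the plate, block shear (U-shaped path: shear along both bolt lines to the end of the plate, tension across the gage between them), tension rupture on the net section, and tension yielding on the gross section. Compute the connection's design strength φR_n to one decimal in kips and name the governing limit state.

137.8 kips (net-section rupture governs)

Bolt shear: A_b = π(1)²/4 = 0.7854 in². φR_n = 0.75 × 68 × 0.7854 × 8 × 1 = 320.4 kips.
Bearing (0.375 in plate, F_u = 70 ksi): end bolts L_c = 1.6875 − 1.125/2 = 1.125, R_n = min(1.2×1.125×0.375×70, 2.4×1×0.375×70) = 35.438 kips/bolt; interior L_c = 3.75 − 1.125 = 2.625, R_n = 63 kips/bolt. φR_n = 0.75 × (2×35.438 + 6×63) = 336.7 kips.
Block shear: shear path 2×[1.6875+3×3.75] = 2×12.9375 in, A_gv = 9.7031, A_nv = 2×(12.9375 − 3.5×1.1875)×0.375 = 6.5859 in²; tension across gage: (3.9375 − 1×1.1875)×0.375 = 1.0313 in². R_n = min(0.6×70×6.5859, 0.6×50×9.7031) + 1.0×70×1.0313 = min(276.61, 291.09) + 72.191 = 348.8 kips. φR_n = 0.75 × 348.8 = 261.6 kips.
Tension rupture (net): A_n = (9.375 − 2×1.1875)×0.375 = 2.625 in² (U = 1.0, A_e = A_n). φR_n = 0.75 × 70 × 2.625 = 137.8 kips.
Tension yield (gross): A_g = 9.375×0.375 = 3.5156 in². φR_n = 0.90 × 50 × 3.5156 = 158.2 kips.
Governing: min(320.4, 336.7, 261.6, 137.8, 158.2) = 137.8 kips → net-section rupture.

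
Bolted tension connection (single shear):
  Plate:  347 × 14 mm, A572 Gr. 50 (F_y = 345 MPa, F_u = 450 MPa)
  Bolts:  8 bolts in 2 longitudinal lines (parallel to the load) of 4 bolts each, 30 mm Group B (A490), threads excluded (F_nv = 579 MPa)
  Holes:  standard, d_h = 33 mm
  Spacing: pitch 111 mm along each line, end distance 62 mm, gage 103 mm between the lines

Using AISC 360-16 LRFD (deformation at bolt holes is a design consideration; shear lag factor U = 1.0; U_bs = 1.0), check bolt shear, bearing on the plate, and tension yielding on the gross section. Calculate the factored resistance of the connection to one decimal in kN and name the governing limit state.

Bolt shear: A_b = π(30)²/4 = 706.86 mm². φR_n = 0.75 × 579 × 706.86 × 8 × 1 = 2455.6 kN.
Bearing (14 mm plate, F_u = 450 MPa): end bolts L_c = 62 − 33/2 = 45.5, R_n = min(1.2×45.5×14×450, 2.4×30×14×450) = 343.98 kN/bolt; interior L_c = 111 − 33 = 78, R_n = 453.6 kN/bolt. φR_n = 0.75 × (2×343.98 + 6×453.6) = 2557.2 kN.
Tension yield (gross): A_g = 347×14 = 4858 mm². φR_n = 0.90 × 345 × 4858 = 1508.4 kN.
Governing: min(2455.6, 2557.2, 1508.4) = 1508.4 kN → gross-section yield.

1508.4 kN (gross-section yield governs)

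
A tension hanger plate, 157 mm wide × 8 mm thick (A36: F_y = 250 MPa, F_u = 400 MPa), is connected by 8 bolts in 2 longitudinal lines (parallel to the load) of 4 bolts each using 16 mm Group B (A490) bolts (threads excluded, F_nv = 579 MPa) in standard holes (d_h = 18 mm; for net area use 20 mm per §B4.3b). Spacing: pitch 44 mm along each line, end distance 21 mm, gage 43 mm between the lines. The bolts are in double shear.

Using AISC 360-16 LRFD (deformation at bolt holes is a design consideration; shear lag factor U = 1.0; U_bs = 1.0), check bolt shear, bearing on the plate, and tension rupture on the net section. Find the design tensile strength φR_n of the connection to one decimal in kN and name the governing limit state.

280.8 kN (net-section rupture governs)

Bolt shear: A_b = π(16)²/4 = 201.06 mm². φR_n = 0.75 × 579 × 201.06 × 8 × 2 = 1397.0 kN.
Bearing (8 mm plate, F_u = 400 MPa): end bolts L_c = 21 − 18/2 = 12, R_n = min(1.2×12×8×400, 2.4×16×8×400) = 46.08 kN/bolt; interior L_c = 44 − 18 = 26, R_n = 99.84 kN/bolt. φR_n = 0.75 × (2×46.08 + 6×99.84) = 518.4 kN.
Tension rupture (net): A_n = (157 − 2×20)×8 = 936 mm² (U = 1.0, A_e = A_n). φR_n = 0.75 × 400 × 936 = 280.8 kN.
Governing: min(1397.0, 518.4, 280.8) = 280.8 kN → net-section rupture.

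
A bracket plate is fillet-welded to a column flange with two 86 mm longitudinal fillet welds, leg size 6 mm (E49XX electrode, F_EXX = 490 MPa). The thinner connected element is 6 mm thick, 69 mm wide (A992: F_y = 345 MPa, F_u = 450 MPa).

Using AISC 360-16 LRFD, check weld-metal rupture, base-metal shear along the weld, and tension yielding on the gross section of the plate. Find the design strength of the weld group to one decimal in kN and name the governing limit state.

128.5 kN (gross-section yield governs)

Weld metal: throat = 0.707×6 = 4.242 mm, L = 2×86 = 172 mm. φR_n = 0.75 × 0.6 × 490 × 4.242 × 172 = 160.9 kN.
Base metal shear (6 mm plate): yield φR_n = 1.0×0.6×345×6×172 = 213.6 kN; rupture φR_n = 0.75×0.6×450×6×172 = 209.0 kN; take 209.0 kN (rupture).
Tension yield (gross): A_g = 69×6 = 414 mm². φR_n = 0.90 × 345 × 414 = 128.5 kN.
Governing: min(160.9, 209.0, 128.5) = 128.5 kN → gross-section yield.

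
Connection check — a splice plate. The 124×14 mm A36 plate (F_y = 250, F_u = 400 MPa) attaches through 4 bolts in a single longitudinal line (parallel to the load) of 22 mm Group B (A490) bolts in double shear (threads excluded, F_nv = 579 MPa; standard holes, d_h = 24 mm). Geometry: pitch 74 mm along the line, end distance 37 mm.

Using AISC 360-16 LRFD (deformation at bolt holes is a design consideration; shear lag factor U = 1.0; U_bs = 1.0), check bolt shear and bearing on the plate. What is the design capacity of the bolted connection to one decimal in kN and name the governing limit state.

791.3 kN (bearing governs)

Bolt shear: A_b = π(22)²/4 = 380.13 mm². φR_n = 0.75 × 579 × 380.13 × 4 × 2 = 1320.6 kN.
Bearing (14 mm plate, F_u = 400 MPa): end bolts L_c = 37 − 24/2 = 25, R_n = min(1.2×25×14×400, 2.4×22×14×400) = 168 kN/bolt; interior L_c = 74 − 24 = 50, R_n = 295.68 kN/bolt. φR_n = 0.75 × (1×168 + 3×295.68) = 791.3 kN.
Governing: min(1320.6, 791.3) = 791.3 kN → bearing.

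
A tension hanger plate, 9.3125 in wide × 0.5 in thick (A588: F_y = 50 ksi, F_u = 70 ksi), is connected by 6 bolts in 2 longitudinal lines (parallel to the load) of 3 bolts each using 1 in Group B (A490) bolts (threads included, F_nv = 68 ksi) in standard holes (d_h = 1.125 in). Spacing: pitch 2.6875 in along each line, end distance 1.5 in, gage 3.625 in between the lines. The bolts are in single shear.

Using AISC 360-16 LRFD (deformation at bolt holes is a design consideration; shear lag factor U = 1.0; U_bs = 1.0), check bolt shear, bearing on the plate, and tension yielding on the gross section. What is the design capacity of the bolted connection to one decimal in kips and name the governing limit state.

209.5 kips (gross-section yield governs)

Bolt shear: A_b = π(1)²/4 = 0.7854 in². φR_n = 0.75 × 68 × 0.7854 × 6 × 1 = 240.3 kips.
Bearing (0.5 in plate, F_u = 70 ksi): end bolts L_c = 1.5 − 1.125/2 = 0.9375, R_n = min(1.2×0.9375×0.5×70, 2.4×1×0.5×70) = 39.375 kips/bolt; interior L_c = 2.6875 − 1.125 = 1.5625, R_n = 65.625 kips/bolt. φR_n = 0.75 × (2×39.375 + 4×65.625) = 255.9 kips.
Tension yield (gross): A_g = 9.3125×0.5 = 4.6563 in². φR_n = 0.90 × 50 × 4.6563 = 209.5 kips.
Governing: min(240.3, 255.9, 209.5) = 209.5 kips → gross-section yield.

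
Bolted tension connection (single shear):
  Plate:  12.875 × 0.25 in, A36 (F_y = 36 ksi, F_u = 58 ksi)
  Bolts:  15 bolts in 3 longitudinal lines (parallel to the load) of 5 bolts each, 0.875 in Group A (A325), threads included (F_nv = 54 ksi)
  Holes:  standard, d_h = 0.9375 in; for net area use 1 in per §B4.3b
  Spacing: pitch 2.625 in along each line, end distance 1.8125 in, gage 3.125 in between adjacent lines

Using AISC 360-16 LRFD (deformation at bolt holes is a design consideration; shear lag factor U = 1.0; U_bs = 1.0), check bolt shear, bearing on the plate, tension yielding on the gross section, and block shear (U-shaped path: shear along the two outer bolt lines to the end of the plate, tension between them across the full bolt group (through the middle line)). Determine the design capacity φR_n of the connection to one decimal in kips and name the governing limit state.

Bolt shear: A_b = π(0.875)²/4 = 0.60132 in². φR_n = 0.75 × 54 × 0.60132 × 15 × 1 = 365.3 kips.
Bearing (0.25 in plate, F_u = 58 ksi): end bolts L_c = 1.8125 − 0.9375/2 = 1.34375, R_n = min(1.2×1.34375×0.25×58, 2.4×0.875×0.25×58) = 23.381 kips/bolt; interior L_c = 2.625 − 0.9375 = 1.6875, R_n = 29.363 kips/bolt. φR_n = 0.75 × (3×23.381 + 12×29.363) = 316.9 kips.
Tension yield (gross): A_g = 12.875×0.25 = 3.2188 in². φR_n = 0.90 × 36 × 3.2188 = 104.3 kips.
Block shear: shear path 2×[1.8125+4×2.625] = 2×12.3125 in, A_gv = 6.1563, A_nv = 2×(12.3125 − 4.5×1)×0.25 = 3.9063 in²; tension across gage: (6.25 − 2×1)×0.25 = 1.0625 in². R_n = min(0.6×58×3.9063, 0.6×36×6.1563) + 1.0×58×1.0625 = min(135.94, 132.98) + 61.625 = 194.61 kips. φR_n = 0.75 × 194.61 = 146.0 kips.
Governing: min(365.3, 316.9, 104.3, 146.0) = 104.3 kips → gross-section yield.

104.3 kips (gross-section yield governs)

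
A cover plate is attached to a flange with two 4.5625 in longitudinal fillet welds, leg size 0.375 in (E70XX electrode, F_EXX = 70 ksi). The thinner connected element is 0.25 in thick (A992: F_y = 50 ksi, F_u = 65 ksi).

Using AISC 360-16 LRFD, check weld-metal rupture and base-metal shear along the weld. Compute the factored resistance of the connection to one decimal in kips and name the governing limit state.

Weld metal: throat = 0.707×0.375 = 0.26513 in, L = 2×4.5625 = 9.125 in. φR_n = 0.75 × 0.6 × 70 × 0.26513 × 9.125 = 76.2 kips.
Base metal shear (0.25 in plate): yield φR_n = 1.0×0.6×50×0.25×9.125 = 68.4 kips; rupture φR_n = 0.75×0.6×65×0.25×9.125 = 66.7 kips; take 66.7 kips (rupture).
Governing: min(76.2, 66.7) = 66.7 kips → base-metal shear.

66.7 kips (base-metal shear governs)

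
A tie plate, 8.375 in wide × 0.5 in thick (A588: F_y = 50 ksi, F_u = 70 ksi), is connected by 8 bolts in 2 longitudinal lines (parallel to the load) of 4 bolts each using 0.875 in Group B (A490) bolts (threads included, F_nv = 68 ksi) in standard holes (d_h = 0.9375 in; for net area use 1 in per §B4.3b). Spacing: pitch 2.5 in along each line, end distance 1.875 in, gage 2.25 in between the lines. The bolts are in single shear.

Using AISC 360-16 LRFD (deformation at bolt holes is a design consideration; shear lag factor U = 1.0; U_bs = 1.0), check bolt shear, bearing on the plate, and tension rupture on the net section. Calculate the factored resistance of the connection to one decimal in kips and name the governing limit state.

167.3 kips (net-section rupture governs)

Bolt shear: A_b = π(0.875)²/4 = 0.60132 in². φR_n = 0.75 × 68 × 0.60132 × 8 × 1 = 245.3 kips.
Bearing (0.5 in plate, F_u = 70 ksi): end bolts L_c = 1.875 − 0.9375/2 = 1.40625, R_n = min(1.2×1.40625×0.5×70, 2.4×0.875×0.5×70) = 59.063 kips/bolt; interior L_c = 2.5 − 0.9375 = 1.5625, R_n = 65.625 kips/bolt. φR_n = 0.75 × (2×59.063 + 6×65.625) = 383.9 kips.
Tension rupture (net): A_n = (8.375 − 2×1)×0.5 = 3.1875 in² (U = 1.0, A_e = A_n). φR_n = 0.75 × 70 × 3.1875 = 167.3 kips.
Governing: min(245.3, 383.9, 167.3) = 167.3 kips → net-section rupture.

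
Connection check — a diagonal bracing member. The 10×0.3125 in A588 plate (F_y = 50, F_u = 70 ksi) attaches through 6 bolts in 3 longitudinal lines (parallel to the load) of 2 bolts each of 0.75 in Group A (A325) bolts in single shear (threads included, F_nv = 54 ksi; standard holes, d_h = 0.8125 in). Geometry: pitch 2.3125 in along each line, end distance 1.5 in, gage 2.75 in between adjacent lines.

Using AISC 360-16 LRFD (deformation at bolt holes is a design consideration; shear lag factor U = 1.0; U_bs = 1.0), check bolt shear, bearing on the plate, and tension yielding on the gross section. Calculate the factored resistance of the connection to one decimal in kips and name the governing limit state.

107.4 kips (bolt shear governs)

Bolt shear: A_b = π(0.75)²/4 = 0.44179 in². φR_n = 0.75 × 54 × 0.44179 × 6 × 1 = 107.4 kips.
Bearing (0.3125 in plate, F_u = 70 ksi): end bolts L_c = 1.5 − 0.8125/2 = 1.09375, R_n = min(1.2×1.09375×0.3125×70, 2.4×0.75×0.3125×70) = 28.711 kips/bolt; interior L_c = 2.3125 − 0.8125 = 1.5, R_n = 39.375 kips/bolt. φR_n = 0.75 × (3×28.711 + 3×39.375) = 153.2 kips.
Tension yield (gross): A_g = 10×0.3125 = 3.125 in². φR_n = 0.90 × 50 × 3.125 = 140.6 kips.
Governing: min(107.4, 153.2, 140.6) = 107.4 kips → bolt shear.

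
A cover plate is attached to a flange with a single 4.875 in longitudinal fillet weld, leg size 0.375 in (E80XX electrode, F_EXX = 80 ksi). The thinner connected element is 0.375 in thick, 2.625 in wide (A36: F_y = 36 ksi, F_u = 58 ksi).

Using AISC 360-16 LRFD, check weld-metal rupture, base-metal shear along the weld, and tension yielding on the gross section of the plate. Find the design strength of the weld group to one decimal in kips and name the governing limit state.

Weld metal: throat = 0.707×0.375 = 0.26513 in, L = 4.875 in. φR_n = 0.75 × 0.6 × 80 × 0.26513 × 4.875 = 46.5 kips.
Base metal shear (0.375 in plate): yield φR_n = 1.0×0.6×36×0.375×4.875 = 39.5 kips; rupture φR_n = 0.75×0.6×58×0.375×4.875 = 47.7 kips; take 39.5 kips (yield).
Tension yield (gross): A_g = 2.625×0.375 = 0.98438 in². φR_n = 0.90 × 36 × 0.98438 = 31.9 kips.
Governing: min(46.5, 39.5, 31.9) = 31.9 kips → gross-section yield.

31.9 kips (gross-section yield governs)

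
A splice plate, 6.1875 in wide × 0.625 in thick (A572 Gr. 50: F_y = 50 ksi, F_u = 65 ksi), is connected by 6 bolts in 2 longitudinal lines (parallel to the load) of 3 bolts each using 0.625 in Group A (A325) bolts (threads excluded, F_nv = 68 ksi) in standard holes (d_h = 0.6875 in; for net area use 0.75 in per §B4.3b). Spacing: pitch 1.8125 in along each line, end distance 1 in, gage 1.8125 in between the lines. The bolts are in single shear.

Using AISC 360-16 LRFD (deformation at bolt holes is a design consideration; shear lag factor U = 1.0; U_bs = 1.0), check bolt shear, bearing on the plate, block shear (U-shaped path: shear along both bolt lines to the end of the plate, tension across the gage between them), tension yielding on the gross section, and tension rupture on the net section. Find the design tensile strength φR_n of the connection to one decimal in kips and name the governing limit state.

93.9 kips (bolt shear governs)

Bolt shear: A_b = π(0.625)²/4 = 0.3068 in². φR_n = 0.75 × 68 × 0.3068 × 6 × 1 = 93.9 kips.
Bearing (0.625 in plate, F_u = 65 ksi): end bolts L_c = 1 − 0.6875/2 = 0.65625, R_n = min(1.2×0.65625×0.625×65, 2.4×0.625×0.625×65) = 31.992 kips/bolt; interior L_c = 1.8125 − 0.6875 = 1.125, R_n = 54.844 kips/bolt. φR_n = 0.75 × (2×31.992 + 4×54.844) = 212.5 kips.
Block shear: shear path 2×[1+2×1.8125] = 2×4.625 in, A_gv = 5.7813, A_nv = 2×(4.625 − 2.5×0.75)×0.625 = 3.4375 in²; tension across gage: (1.8125 − 1×0.75)×0.625 = 0.66406 in². R_n = min(0.6×65×3.4375, 0.6×50×5.7813) + 1.0×65×0.66406 = min(134.06, 173.44) + 43.164 = 177.22 kips. φR_n = 0.75 × 177.22 = 132.9 kips.
Tension yield (gross): A_g = 6.1875×0.625 = 3.8672 in². φR_n = 0.90 × 50 × 3.8672 = 174.0 kips.
Tension rupture (net): A_n = (6.1875 − 2×0.75)×0.625 = 2.9297 in² (U = 1.0, A_e = A_n). φR_n = 0.75 × 65 × 2.9297 = 142.8 kips.
Governing: min(93.9, 212.5, 132.9, 174.0, 142.8) = 93.9 kips → bolt shear.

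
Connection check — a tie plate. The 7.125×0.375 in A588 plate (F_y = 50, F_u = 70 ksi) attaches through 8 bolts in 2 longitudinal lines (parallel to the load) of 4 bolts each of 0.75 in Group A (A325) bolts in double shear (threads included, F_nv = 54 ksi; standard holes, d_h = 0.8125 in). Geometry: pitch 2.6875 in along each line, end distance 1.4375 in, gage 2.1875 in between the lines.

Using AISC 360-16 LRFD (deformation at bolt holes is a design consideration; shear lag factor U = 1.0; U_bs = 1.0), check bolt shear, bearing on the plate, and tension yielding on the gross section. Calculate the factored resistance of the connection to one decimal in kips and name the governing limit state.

120.2 kips (gross-section yield governs)

Bolt shear: A_b = π(0.75)²/4 = 0.44179 in². φR_n = 0.75 × 54 × 0.44179 × 8 × 2 = 286.3 kips.
Bearing (0.375 in plate, F_u = 70 ksi): end bolts L_c = 1.4375 − 0.8125/2 = 1.03125, R_n = min(1.2×1.03125×0.375×70, 2.4×0.75×0.375×70) = 32.484 kips/bolt; interior L_c = 2.6875 − 0.8125 = 1.875, R_n = 47.25 kips/bolt. φR_n = 0.75 × (2×32.484 + 6×47.25) = 261.4 kips.
Tension yield (gross): A_g = 7.125×0.375 = 2.6719 in². φR_n = 0.90 × 50 × 2.6719 = 120.2 kips.
Governing: min(286.3, 261.4, 120.2) = 120.2 kips → gross-section yield.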